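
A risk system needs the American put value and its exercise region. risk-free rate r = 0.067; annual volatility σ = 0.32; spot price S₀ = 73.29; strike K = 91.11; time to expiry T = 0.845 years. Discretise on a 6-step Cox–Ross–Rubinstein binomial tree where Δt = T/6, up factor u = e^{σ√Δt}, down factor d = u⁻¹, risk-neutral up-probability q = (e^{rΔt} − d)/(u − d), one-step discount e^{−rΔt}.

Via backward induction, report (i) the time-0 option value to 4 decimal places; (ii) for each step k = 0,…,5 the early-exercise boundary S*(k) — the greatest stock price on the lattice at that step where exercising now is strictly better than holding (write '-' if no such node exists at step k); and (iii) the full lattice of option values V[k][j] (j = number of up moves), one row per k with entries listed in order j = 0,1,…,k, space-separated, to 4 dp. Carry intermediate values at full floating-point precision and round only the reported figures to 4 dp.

price = 18.7355
boundary = - 64.9966 57.6417 64.9966 73.2900 64.9966
tree:
18.7355
26.1134 11.9783
33.4683 18.1330 6.2735
39.9909 26.1134 10.7844 2.0456
45.7755 33.4683 17.8200 4.2090 0.0000
50.9055 39.9909 26.1134 8.6605 0.0000 0.0000
55.4549 45.7755 33.4683 17.8200 0.0000 0.0000 0.0000

params: Δt=0.14083 u=1.12760 d=0.88684 q=0.50939 e^(-rΔt)=0.99061
t_6 payoffs: 55.4549 45.7755 33.4683 17.8200 0.0000 0.0000 0.0000
t_5: node(5,0) S=40.2045 payoff=50.9055 vs cont=50.0498 → 50.9055 [stop]  node(5,1) S=51.1191 payoff=39.9909 vs cont=39.1353 → 39.9909 [stop]  node(5,2) S=64.9966 payoff=26.1134 vs cont=25.2577 → 26.1134 [stop]  node(5,3) S=82.6416 payoff=8.4684 vs cont=8.6605 → 8.6605 [wait]  node(5,4) S=105.0767 payoff=0.0000 vs cont=0.0000 → 0.0000 [wait]  node(5,5) S=133.6024 payoff=0.0000 vs cont=0.0000 → 0.0000 [wait]  ⇒ S*(5)=64.9966
t_4: node(4,0) S=45.3345 payoff=45.7755 vs cont=44.9198 → 45.7755 [stop]  node(4,1) S=57.6417 payoff=33.4683 vs cont=32.6126 → 33.4683 [stop]  node(4,2) S=73.2900 payoff=17.8200 vs cont=17.0613 → 17.8200 [stop]  node(4,3) S=93.1864 payoff=0.0000 vs cont=4.2090 → 4.2090 [wait]  node(4,4) S=118.4842 payoff=0.0000 vs cont=0.0000 → 0.0000 [wait]  ⇒ S*(4)=73.2900
t_3: node(3,0) S=51.1191 payoff=39.9909 vs cont=39.1353 → 39.9909 [stop]  node(3,1) S=64.9966 payoff=26.1134 vs cont=25.2577 → 26.1134 [stop]  node(3,2) S=82.6416 payoff=8.4684 vs cont=10.7844 → 10.7844 [wait]  node(3,3) S=105.0767 payoff=0.0000 vs cont=2.0456 → 2.0456 [wait]  ⇒ S*(3)=64.9966
t_2: node(2,0) S=57.6417 payoff=33.4683 vs cont=32.6126 → 33.4683 [stop]  node(2,1) S=73.2900 payoff=17.8200 vs cont=18.1330 → 18.1330 [wait]  node(2,2) S=93.1864 payoff=0.0000 vs cont=6.2735 → 6.2735 [wait]  ⇒ S*(2)=57.6417
t_1: node(1,0) S=64.9966 payoff=26.1134 vs cont=25.4157 → 26.1134 [stop]  node(1,1) S=82.6416 payoff=8.4684 vs cont=11.9783 → 11.9783 [wait]  ⇒ S*(1)=64.9966
t_0: node(0,0) S=73.2900 payoff=17.8200 vs cont=18.7355 → 18.7355 [wait]  ⇒ S*(0)=-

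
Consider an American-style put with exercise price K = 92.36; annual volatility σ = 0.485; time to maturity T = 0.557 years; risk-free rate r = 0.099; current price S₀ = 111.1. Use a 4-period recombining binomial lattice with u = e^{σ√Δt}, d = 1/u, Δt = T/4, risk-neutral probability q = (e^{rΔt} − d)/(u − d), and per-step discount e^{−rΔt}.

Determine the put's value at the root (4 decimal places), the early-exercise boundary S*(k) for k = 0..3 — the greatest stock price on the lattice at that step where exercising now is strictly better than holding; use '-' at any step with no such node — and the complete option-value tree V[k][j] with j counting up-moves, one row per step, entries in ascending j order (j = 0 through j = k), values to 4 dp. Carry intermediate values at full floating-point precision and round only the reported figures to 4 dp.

Δt=0.13925  u=1.19840  d=0.83445  q=0.49302  discount=0.98631
step 4 (expiry): payoffs max(K−S,0) = 38.4942 15.0005 0.0000 0.0000 0.0000
step 3: (k=3,j=0): S=64.5526, (K−S)⁺=27.8074, hold=26.5429 ⇒ V=27.8074 exercise | (k=3,j=1): S=92.7073, (K−S)⁺=0.0000, hold=7.5009 ⇒ V=7.5009 continue | (k=3,j=2): S=133.1417, (K−S)⁺=0.0000, hold=0.0000 ⇒ V=0.0000 continue | (k=3,j=3): S=191.2118, (K−S)⁺=0.0000, hold=0.0000 ⇒ V=0.0000 continue  boundary S*=64.5526
step 2: (k=2,j=0): S=77.3595, (K−S)⁺=15.0005, hold=17.5523 ⇒ V=17.5523 continue | (k=2,j=1): S=111.1000, (K−S)⁺=0.0000, hold=3.7507 ⇒ V=3.7507 continue | (k=2,j=2): S=159.5565, (K−S)⁺=0.0000, hold=0.0000 ⇒ V=0.0000 continue  boundary S*=-
step 1: (k=1,j=0): S=92.7073, (K−S)⁺=0.0000, hold=10.6007 ⇒ V=10.6007 continue | (k=1,j=1): S=133.1417, (K−S)⁺=0.0000, hold=1.8755 ⇒ V=1.8755 continue  boundary S*=-
step 0: (k=0,j=0): S=111.1000, (K−S)⁺=0.0000, hold=6.2128 ⇒ V=6.2128 continue  boundary S*=-

price = 6.2128
boundary = - - - 64.5526
tree:
6.2128
10.6007 1.8755
17.5523 3.7507 0.0000
27.8074 7.5009 0.0000 0.0000
38.4942 15.0005 0.0000 0.0000 0.0000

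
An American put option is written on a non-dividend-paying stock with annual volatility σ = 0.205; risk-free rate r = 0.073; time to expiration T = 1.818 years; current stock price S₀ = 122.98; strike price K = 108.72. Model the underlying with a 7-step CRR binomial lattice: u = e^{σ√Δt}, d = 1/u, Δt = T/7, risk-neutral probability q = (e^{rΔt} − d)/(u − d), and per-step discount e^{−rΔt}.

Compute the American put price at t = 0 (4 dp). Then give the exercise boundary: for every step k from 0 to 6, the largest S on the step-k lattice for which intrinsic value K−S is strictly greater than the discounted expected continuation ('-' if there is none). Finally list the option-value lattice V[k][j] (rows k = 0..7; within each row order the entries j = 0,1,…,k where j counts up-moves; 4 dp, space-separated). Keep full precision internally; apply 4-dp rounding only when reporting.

price = 3.3156
boundary = - - - 89.8916 80.9743 89.8916 99.7909
tree:
3.3156
6.1112 1.2785
10.9296 2.6135 0.2954
18.8284 5.2268 0.6927 0.0000
27.7457 10.1427 1.6242 0.0000 0.0000
35.7784 18.8284 3.8082 0.0000 0.0000 0.0000
43.0142 27.7457 8.9291 0.0000 0.0000 0.0000 0.0000
49.5323 35.7784 18.8284 0.0000 0.0000 0.0000 0.0000 0.0000

Δt=0.25971  u=1.11012  d=0.90080  q=0.56534  discount=0.98122
step 7 (expiry): payoffs max(K−S,0) = 49.5323 35.7784 18.8284 0.0000 0.0000 0.0000 0.0000 0.0000
step 6: (k=6,j=0): S=65.7058, (K−S)⁺=43.0142, hold=40.9724 ⇒ V=43.0142 exercise | (k=6,j=1): S=80.9743, (K−S)⁺=27.7457, hold=25.7039 ⇒ V=27.7457 exercise | (k=6,j=2): S=99.7909, (K−S)⁺=8.9291, hold=8.0302 ⇒ V=8.9291 exercise | (k=6,j=3): S=122.9800, (K−S)⁺=0.0000, hold=0.0000 ⇒ V=0.0000 continue | (k=6,j=4): S=151.5577, (K−S)⁺=0.0000, hold=0.0000 ⇒ V=0.0000 continue | (k=6,j=5): S=186.7763, (K−S)⁺=0.0000, hold=0.0000 ⇒ V=0.0000 continue | (k=6,j=6): S=230.1788, (K−S)⁺=0.0000, hold=0.0000 ⇒ V=0.0000 continue  boundary S*=99.7909
step 5: (k=5,j=0): S=72.9416, (K−S)⁺=35.7784, hold=33.7366 ⇒ V=35.7784 exercise | (k=5,j=1): S=89.8916, (K−S)⁺=18.8284, hold=16.7866 ⇒ V=18.8284 exercise | (k=5,j=2): S=110.7803, (K−S)⁺=0.0000, hold=3.8082 ⇒ V=3.8082 continue | (k=5,j=3): S=136.5231, (K−S)⁺=0.0000, hold=0.0000 ⇒ V=0.0000 continue | (k=5,j=4): S=168.2480, (K−S)⁺=0.0000, hold=0.0000 ⇒ V=0.0000 continue | (k=5,j=5): S=207.3450, (K−S)⁺=0.0000, hold=0.0000 ⇒ V=0.0000 continue  boundary S*=89.8916
step 4: (k=4,j=0): S=80.9743, (K−S)⁺=27.7457, hold=25.7039 ⇒ V=27.7457 exercise | (k=4,j=1): S=99.7909, (K−S)⁺=8.9291, hold=10.1427 ⇒ V=10.1427 continue | (k=4,j=2): S=122.9800, (K−S)⁺=0.0000, hold=1.6242 ⇒ V=1.6242 continue | (k=4,j=3): S=151.5577, (K−S)⁺=0.0000, hold=0.0000 ⇒ V=0.0000 continue | (k=4,j=4): S=186.7763, (K−S)⁺=0.0000, hold=0.0000 ⇒ V=0.0000 continue  boundary S*=80.9743
step 3: (k=3,j=0): S=89.8916, (K−S)⁺=18.8284, hold=17.4598 ⇒ V=18.8284 exercise | (k=3,j=1): S=110.7803, (K−S)⁺=0.0000, hold=5.2268 ⇒ V=5.2268 continue | (k=3,j=2): S=136.5231, (K−S)⁺=0.0000, hold=0.6927 ⇒ V=0.6927 continue | (k=3,j=3): S=168.2480, (K−S)⁺=0.0000, hold=0.0000 ⇒ V=0.0000 continue  boundary S*=89.8916
step 2: (k=2,j=0): S=99.7909, (K−S)⁺=8.9291, hold=10.9296 ⇒ V=10.9296 continue | (k=2,j=1): S=122.9800, (K−S)⁺=0.0000, hold=2.6135 ⇒ V=2.6135 continue | (k=2,j=2): S=151.5577, (K−S)⁺=0.0000, hold=0.2954 ⇒ V=0.2954 continue  boundary S*=-
step 1: (k=1,j=0): S=110.7803, (K−S)⁺=0.0000, hold=6.1112 ⇒ V=6.1112 continue | (k=1,j=1): S=136.5231, (K−S)⁺=0.0000, hold=1.2785 ⇒ V=1.2785 continue  boundary S*=-
step 0: (k=0,j=0): S=122.9800, (K−S)⁺=0.0000, hold=3.3156 ⇒ V=3.3156 continue  boundary S*=-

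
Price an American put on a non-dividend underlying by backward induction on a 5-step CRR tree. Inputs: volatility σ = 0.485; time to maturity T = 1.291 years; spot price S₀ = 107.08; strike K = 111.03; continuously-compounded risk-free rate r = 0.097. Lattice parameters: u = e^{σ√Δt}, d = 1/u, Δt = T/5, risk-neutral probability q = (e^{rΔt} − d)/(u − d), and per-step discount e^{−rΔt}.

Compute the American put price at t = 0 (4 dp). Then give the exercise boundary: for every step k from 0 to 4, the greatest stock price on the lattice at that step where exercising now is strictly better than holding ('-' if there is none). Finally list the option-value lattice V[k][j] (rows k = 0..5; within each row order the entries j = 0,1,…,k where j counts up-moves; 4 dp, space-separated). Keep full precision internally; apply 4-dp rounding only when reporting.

Δt=0.25820  u=1.27947  d=0.78157  q=0.48964  discount=0.97527
step 5 (expiry): payoffs max(K−S,0) = 79.8009 59.9066 27.3390 0.0000 0.0000 0.0000
step 4: (k=4,j=0): S=39.9567, (K−S)⁺=71.0733, hold=68.3270 ⇒ V=71.0733 exercise | (k=4,j=1): S=65.4107, (K−S)⁺=45.6193, hold=42.8730 ⇒ V=45.6193 exercise | (k=4,j=2): S=107.0800, (K−S)⁺=3.9500, hold=13.6077 ⇒ V=13.6077 continue | (k=4,j=3): S=175.2943, (K−S)⁺=0.0000, hold=0.0000 ⇒ V=0.0000 continue | (k=4,j=4): S=286.9637, (K−S)⁺=0.0000, hold=0.0000 ⇒ V=0.0000 continue  boundary S*=65.4107
step 3: (k=3,j=0): S=51.1234, (K−S)⁺=59.9066, hold=57.1604 ⇒ V=59.9066 exercise | (k=3,j=1): S=83.6910, (K−S)⁺=27.3390, hold=29.2046 ⇒ V=29.2046 continue | (k=3,j=2): S=137.0055, (K−S)⁺=0.0000, hold=6.7731 ⇒ V=6.7731 continue | (k=3,j=3): S=224.2835, (K−S)⁺=0.0000, hold=0.0000 ⇒ V=0.0000 continue  boundary S*=51.1234
step 2: (k=2,j=0): S=65.4107, (K−S)⁺=45.6193, hold=43.7639 ⇒ V=45.6193 exercise | (k=2,j=1): S=107.0800, (K−S)⁺=3.9500, hold=17.7706 ⇒ V=17.7706 continue | (k=2,j=2): S=175.2943, (K−S)⁺=0.0000, hold=3.3712 ⇒ V=3.3712 continue  boundary S*=65.4107
step 1: (k=1,j=0): S=83.6910, (K−S)⁺=27.3390, hold=31.1925 ⇒ V=31.1925 continue | (k=1,j=1): S=137.0055, (K−S)⁺=0.0000, hold=10.4550 ⇒ V=10.4550 continue  boundary S*=-
step 0: (k=0,j=0): S=107.0800, (K−S)⁺=3.9500, hold=20.5183 ⇒ V=20.5183 continue  boundary S*=-

price = 20.5183
boundary = - - 65.4107 51.1234 65.4107
tree:
20.5183
31.1925 10.4550
45.6193 17.7706 3.3712
59.9066 29.2046 6.7731 0.0000
71.0733 45.6193 13.6077 0.0000 0.0000
79.8009 59.9066 27.3390 0.0000 0.0000 0.0000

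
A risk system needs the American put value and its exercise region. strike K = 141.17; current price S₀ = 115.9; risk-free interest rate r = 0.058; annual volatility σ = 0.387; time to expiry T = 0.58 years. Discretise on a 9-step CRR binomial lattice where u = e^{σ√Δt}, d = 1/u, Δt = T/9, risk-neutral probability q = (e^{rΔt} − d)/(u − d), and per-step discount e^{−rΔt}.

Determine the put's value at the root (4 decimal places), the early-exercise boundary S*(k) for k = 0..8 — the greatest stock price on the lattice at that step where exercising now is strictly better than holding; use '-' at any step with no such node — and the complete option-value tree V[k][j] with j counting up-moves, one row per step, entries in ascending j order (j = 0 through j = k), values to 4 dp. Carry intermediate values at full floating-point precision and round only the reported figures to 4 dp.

Δt=0.06444, u=1.10323, d=0.90643, q=0.49449, disc=e^(-rΔt)=0.99627
k=9 terminal: V=max(K-S,0) → 93.2977 82.9037 70.2530 54.8555 36.1150 13.3055 0.0000 0.0000 0.0000 0.0000
k=8: j=0 S=52.8142 intr=88.3558 cont=87.8291 V=88.3558[EX]; j=1 S=64.2812 intr=76.8888 cont=76.3621 V=76.8888[EX]; j=2 S=78.2379 intr=62.9321 cont=62.4054 V=62.9321[EX]; j=3 S=95.2248 intr=45.9452 cont=45.4185 V=45.9452[EX]; j=4 S=115.9000 intr=25.2700 cont=24.7433 V=25.2700[EX]; j=5 S=141.0641 intr=0.1059 cont=6.7010 V=6.7010[hold]; j=6 S=171.6919 intr=0.0000 cont=0.0000 V=0.0000[hold]; j=7 S=208.9696 intr=0.0000 cont=0.0000 V=0.0000[hold]; j=8 S=254.3409 intr=0.0000 cont=0.0000 V=0.0000[hold]  S*(8)=115.9000
k=7: j=0 S=58.2663 intr=82.9037 cont=82.3770 V=82.9037[EX]; j=1 S=70.9170 intr=70.2530 cont=69.7263 V=70.2530[EX]; j=2 S=86.3145 intr=54.8555 cont=54.3288 V=54.8555[EX]; j=3 S=105.0550 intr=36.1150 cont=35.5883 V=36.1150[EX]; j=4 S=127.8645 intr=13.3055 cont=16.0279 V=16.0279[hold]; j=5 S=155.6264 intr=0.0000 cont=3.3748 V=3.3748[hold]; j=6 S=189.4159 intr=0.0000 cont=0.0000 V=0.0000[hold]; j=7 S=230.5418 intr=0.0000 cont=0.0000 V=0.0000[hold]  S*(7)=105.0550
k=6: j=0 S=64.2812 intr=76.8888 cont=76.3621 V=76.8888[EX]; j=1 S=78.2379 intr=62.9321 cont=62.4054 V=62.9321[EX]; j=2 S=95.2248 intr=45.9452 cont=45.4185 V=45.9452[EX]; j=3 S=115.9000 intr=25.2700 cont=26.0845 V=26.0845[hold]; j=4 S=141.0641 intr=0.1059 cont=9.7346 V=9.7346[hold]; j=5 S=171.6919 intr=0.0000 cont=1.6996 V=1.6996[hold]; j=6 S=208.9696 intr=0.0000 cont=0.0000 V=0.0000[hold]  S*(6)=95.2248
k=5: j=0 S=70.9170 intr=70.2530 cont=69.7263 V=70.2530[EX]; j=1 S=86.3145 intr=54.8555 cont=54.3288 V=54.8555[EX]; j=2 S=105.0550 intr=36.1150 cont=35.9895 V=36.1150[EX]; j=3 S=127.8645 intr=13.3055 cont=17.9325 V=17.9325[hold]; j=4 S=155.6264 intr=0.0000 cont=5.7399 V=5.7399[hold]; j=5 S=189.4159 intr=0.0000 cont=0.8560 V=0.8560[hold]  S*(5)=105.0550
k=4: j=0 S=78.2379 intr=62.9321 cont=62.4054 V=62.9321[EX]; j=1 S=95.2248 intr=45.9452 cont=45.4185 V=45.9452[EX]; j=2 S=115.9000 intr=25.2700 cont=27.0228 V=27.0228[hold]; j=3 S=141.0641 intr=0.1059 cont=11.8591 V=11.8591[hold]; j=4 S=171.6919 intr=0.0000 cont=3.3125 V=3.3125[hold]  S*(4)=95.2248
k=3: j=0 S=86.3145 intr=54.8555 cont=54.3288 V=54.8555[EX]; j=1 S=105.0550 intr=36.1150 cont=36.4518 V=36.4518[hold]; j=2 S=127.8645 intr=13.3055 cont=19.4517 V=19.4517[hold]; j=3 S=155.6264 intr=0.0000 cont=7.6044 V=7.6044[hold]  S*(3)=86.3145
k=2: j=0 S=95.2248 intr=45.9452 cont=45.5844 V=45.9452[EX]; j=1 S=115.9000 intr=25.2700 cont=27.9408 V=27.9408[hold]; j=2 S=141.0641 intr=0.1059 cont=13.5426 V=13.5426[hold]  S*(2)=95.2248
k=1: j=0 S=105.0550 intr=36.1150 cont=36.9041 V=36.9041[hold]; j=1 S=127.8645 intr=13.3055 cont=20.7434 V=20.7434[hold]  S*(1)=-
k=0: j=0 S=115.9000 intr=25.2700 cont=28.8050 V=28.8050[hold]  S*(0)=-

price = 28.8050
boundary = - - 95.2248 86.3145 95.2248 105.0550 95.2248 105.0550 115.9000
tree:
28.8050
36.9041 20.7434
45.9452 27.9408 13.5426
54.8555 36.4518 19.4517 7.6044
62.9321 45.9452 27.0228 11.8591 3.3125
70.2530 54.8555 36.1150 17.9325 5.7399 0.8560
76.8888 62.9321 45.9452 26.0845 9.7346 1.6996 0.0000
82.9037 70.2530 54.8555 36.1150 16.0279 3.3748 0.0000 0.0000
88.3558 76.8888 62.9321 45.9452 25.2700 6.7010 0.0000 0.0000 0.0000
93.2977 82.9037 70.2530 54.8555 36.1150 13.3055 0.0000 0.0000 0.0000 0.0000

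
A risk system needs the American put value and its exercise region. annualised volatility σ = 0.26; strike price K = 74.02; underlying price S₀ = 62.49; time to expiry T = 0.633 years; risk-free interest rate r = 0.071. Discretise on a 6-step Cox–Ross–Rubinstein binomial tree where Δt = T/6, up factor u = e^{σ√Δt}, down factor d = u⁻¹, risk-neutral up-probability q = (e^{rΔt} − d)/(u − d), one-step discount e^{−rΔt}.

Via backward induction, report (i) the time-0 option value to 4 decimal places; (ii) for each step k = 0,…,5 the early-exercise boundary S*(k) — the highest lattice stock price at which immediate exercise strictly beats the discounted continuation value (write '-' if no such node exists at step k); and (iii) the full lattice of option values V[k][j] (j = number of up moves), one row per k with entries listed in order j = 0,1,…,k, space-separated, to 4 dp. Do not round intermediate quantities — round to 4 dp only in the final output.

params: Δt=0.10550 u=1.08812 d=0.91902 q=0.52336 e^(-rΔt)=0.99254
t_6 payoffs: 36.3710 29.4435 21.2414 11.5300 0.0317 0.0000 0.0000
t_5: node(5,0) S=40.9666 payoff=33.0534 vs cont=32.5010 → 33.0534 [stop]  node(5,1) S=48.5045 payoff=25.5155 vs cont=24.9631 → 25.5155 [stop]  node(5,2) S=57.4294 payoff=16.5906 vs cont=16.0382 → 16.5906 [stop]  node(5,3) S=67.9965 payoff=6.0235 vs cont=5.4711 → 6.0235 [stop]  node(5,4) S=80.5080 payoff=0.0000 vs cont=0.0150 → 0.0150 [wait]  node(5,5) S=95.3216 payoff=0.0000 vs cont=0.0000 → 0.0000 [wait]  ⇒ S*(5)=67.9965
t_4: node(4,0) S=44.5765 payoff=29.4435 vs cont=28.8911 → 29.4435 [stop]  node(4,1) S=52.7786 payoff=21.2414 vs cont=20.6890 → 21.2414 [stop]  node(4,2) S=62.4900 payoff=11.5300 vs cont=10.9776 → 11.5300 [stop]  node(4,3) S=73.9883 payoff=0.0317 vs cont=2.8574 → 2.8574 [wait]  node(4,4) S=87.6022 payoff=0.0000 vs cont=0.0071 → 0.0071 [wait]  ⇒ S*(4)=62.4900
t_3: node(3,0) S=48.5045 payoff=25.5155 vs cont=24.9631 → 25.5155 [stop]  node(3,1) S=57.4294 payoff=16.5906 vs cont=16.0382 → 16.5906 [stop]  node(3,2) S=67.9965 payoff=6.0235 vs cont=6.9389 → 6.9389 [wait]  node(3,3) S=80.5080 payoff=0.0000 vs cont=1.3555 → 1.3555 [wait]  ⇒ S*(3)=57.4294
t_2: node(2,0) S=52.7786 payoff=21.2414 vs cont=20.6890 → 21.2414 [stop]  node(2,1) S=62.4900 payoff=11.5300 vs cont=11.4532 → 11.5300 [stop]  node(2,2) S=73.9883 payoff=0.0317 vs cont=3.9868 → 3.9868 [wait]  ⇒ S*(2)=62.4900
t_1: node(1,0) S=57.4294 payoff=16.5906 vs cont=16.0382 → 16.5906 [stop]  node(1,1) S=67.9965 payoff=6.0235 vs cont=7.5256 → 7.5256 [wait]  ⇒ S*(1)=57.4294
t_0: node(0,0) S=62.4900 payoff=11.5300 vs cont=11.7579 → 11.7579 [wait]  ⇒ S*(0)=-

price = 11.7579
boundary = - 57.4294 62.4900 57.4294 62.4900 67.9965
tree:
11.7579
16.5906 7.5256
21.2414 11.5300 3.9868
25.5155 16.5906 6.9389 1.3555
29.4435 21.2414 11.5300 2.8574 0.0071
33.0534 25.5155 16.5906 6.0235 0.0150 0.0000
36.3710 29.4435 21.2414 11.5300 0.0317 0.0000 0.0000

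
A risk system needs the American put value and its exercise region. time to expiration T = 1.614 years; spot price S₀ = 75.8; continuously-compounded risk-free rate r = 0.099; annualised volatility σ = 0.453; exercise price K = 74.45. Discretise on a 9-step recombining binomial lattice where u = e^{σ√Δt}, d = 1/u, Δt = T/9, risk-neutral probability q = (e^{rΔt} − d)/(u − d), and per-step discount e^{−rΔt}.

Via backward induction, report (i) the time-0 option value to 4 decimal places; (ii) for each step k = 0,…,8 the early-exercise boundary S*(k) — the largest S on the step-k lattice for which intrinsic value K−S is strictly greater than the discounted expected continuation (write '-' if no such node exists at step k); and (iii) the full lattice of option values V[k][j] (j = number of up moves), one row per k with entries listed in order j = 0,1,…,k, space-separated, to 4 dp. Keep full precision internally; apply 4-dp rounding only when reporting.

Δt=0.17933  u=1.21147  d=0.82544  q=0.49859  discount=0.98240
step 9 (expiry): payoffs max(K−S,0) = 60.9650 54.6585 45.4028 31.8186 11.8814 0.0000 0.0000 0.0000 0.0000 0.0000
step 8: (k=8,j=0): S=16.3367, (K−S)⁺=58.1133, hold=56.8032 ⇒ V=58.1133 exercise | (k=8,j=1): S=23.9768, (K−S)⁺=50.4732, hold=49.1631 ⇒ V=50.4732 exercise | (k=8,j=2): S=35.1898, (K−S)⁺=39.2602, hold=37.9501 ⇒ V=39.2602 exercise | (k=8,j=3): S=51.6468, (K−S)⁺=22.8032, hold=21.4931 ⇒ V=22.8032 exercise | (k=8,j=4): S=75.8000, (K−S)⁺=0.0000, hold=5.8526 ⇒ V=5.8526 continue | (k=8,j=5): S=111.2488, (K−S)⁺=0.0000, hold=0.0000 ⇒ V=0.0000 continue | (k=8,j=6): S=163.2756, (K−S)⁺=0.0000, hold=0.0000 ⇒ V=0.0000 continue | (k=8,j=7): S=239.6335, (K−S)⁺=0.0000, hold=0.0000 ⇒ V=0.0000 continue | (k=8,j=8): S=351.7010, (K−S)⁺=0.0000, hold=0.0000 ⇒ V=0.0000 continue  boundary S*=51.6468
step 7: (k=7,j=0): S=19.7915, (K−S)⁺=54.6585, hold=53.3484 ⇒ V=54.6585 exercise | (k=7,j=1): S=29.0472, (K−S)⁺=45.4028, hold=44.0927 ⇒ V=45.4028 exercise | (k=7,j=2): S=42.6314, (K−S)⁺=31.8186, hold=30.5084 ⇒ V=31.8186 exercise | (k=7,j=3): S=62.5686, (K−S)⁺=11.8814, hold=14.0993 ⇒ V=14.0993 continue | (k=7,j=4): S=91.8295, (K−S)⁺=0.0000, hold=2.8829 ⇒ V=2.8829 continue | (k=7,j=5): S=134.7747, (K−S)⁺=0.0000, hold=0.0000 ⇒ V=0.0000 continue | (k=7,j=6): S=197.8037, (K−S)⁺=0.0000, hold=0.0000 ⇒ V=0.0000 continue | (k=7,j=7): S=290.3090, (K−S)⁺=0.0000, hold=0.0000 ⇒ V=0.0000 continue  boundary S*=42.6314
step 6: (k=6,j=0): S=23.9768, (K−S)⁺=50.4732, hold=49.1631 ⇒ V=50.4732 exercise | (k=6,j=1): S=35.1898, (K−S)⁺=39.2602, hold=37.9501 ⇒ V=39.2602 exercise | (k=6,j=2): S=51.6468, (K−S)⁺=22.8032, hold=22.5795 ⇒ V=22.8032 exercise | (k=6,j=3): S=75.8000, (K−S)⁺=0.0000, hold=8.3572 ⇒ V=8.3572 continue | (k=6,j=4): S=111.2488, (K−S)⁺=0.0000, hold=1.4201 ⇒ V=1.4201 continue | (k=6,j=5): S=163.2756, (K−S)⁺=0.0000, hold=0.0000 ⇒ V=0.0000 continue | (k=6,j=6): S=239.6335, (K−S)⁺=0.0000, hold=0.0000 ⇒ V=0.0000 continue  boundary S*=51.6468
step 5: (k=5,j=0): S=29.0472, (K−S)⁺=45.4028, hold=44.0927 ⇒ V=45.4028 exercise | (k=5,j=1): S=42.6314, (K−S)⁺=31.8186, hold=30.5084 ⇒ V=31.8186 exercise | (k=5,j=2): S=62.5686, (K−S)⁺=11.8814, hold=15.3261 ⇒ V=15.3261 continue | (k=5,j=3): S=91.8295, (K−S)⁺=0.0000, hold=4.8122 ⇒ V=4.8122 continue | (k=5,j=4): S=134.7747, (K−S)⁺=0.0000, hold=0.6995 ⇒ V=0.6995 continue | (k=5,j=5): S=197.8037, (K−S)⁺=0.0000, hold=0.0000 ⇒ V=0.0000 continue  boundary S*=42.6314
step 4: (k=4,j=0): S=35.1898, (K−S)⁺=39.2602, hold=37.9501 ⇒ V=39.2602 exercise | (k=4,j=1): S=51.6468, (K−S)⁺=22.8032, hold=23.1804 ⇒ V=23.1804 continue | (k=4,j=2): S=75.8000, (K−S)⁺=0.0000, hold=9.9065 ⇒ V=9.9065 continue | (k=4,j=3): S=111.2488, (K−S)⁺=0.0000, hold=2.7131 ⇒ V=2.7131 continue | (k=4,j=4): S=163.2756, (K−S)⁺=0.0000, hold=0.3446 ⇒ V=0.3446 continue  boundary S*=35.1898
step 3: (k=3,j=0): S=42.6314, (K−S)⁺=31.8186, hold=30.6932 ⇒ V=31.8186 exercise | (k=3,j=1): S=62.5686, (K−S)⁺=11.8814, hold=16.2707 ⇒ V=16.2707 continue | (k=3,j=2): S=91.8295, (K−S)⁺=0.0000, hold=6.2087 ⇒ V=6.2087 continue | (k=3,j=3): S=134.7747, (K−S)⁺=0.0000, hold=1.5052 ⇒ V=1.5052 continue  boundary S*=42.6314
step 2: (k=2,j=0): S=51.6468, (K−S)⁺=22.8032, hold=23.6431 ⇒ V=23.6431 continue | (k=2,j=1): S=75.8000, (K−S)⁺=0.0000, hold=11.0559 ⇒ V=11.0559 continue | (k=2,j=2): S=111.2488, (K−S)⁺=0.0000, hold=3.7956 ⇒ V=3.7956 continue  boundary S*=-
step 1: (k=1,j=0): S=62.5686, (K−S)⁺=11.8814, hold=17.0616 ⇒ V=17.0616 continue | (k=1,j=1): S=91.8295, (K−S)⁺=0.0000, hold=7.3051 ⇒ V=7.3051 continue  boundary S*=-
step 0: (k=0,j=0): S=75.8000, (K−S)⁺=0.0000, hold=11.9825 ⇒ V=11.9825 continue  boundary S*=-

price = 11.9825
boundary = - - - 42.6314 35.1898 42.6314 51.6468 42.6314 51.6468
tree:
11.9825
17.0616 7.3051
23.6431 11.0559 3.7956
31.8186 16.2707 6.2087 1.5052
39.2602 23.1804 9.9065 2.7131 0.3446
45.4028 31.8186 15.3261 4.8122 0.6995 0.0000
50.4732 39.2602 22.8032 8.3572 1.4201 0.0000 0.0000
54.6585 45.4028 31.8186 14.0993 2.8829 0.0000 0.0000 0.0000
58.1133 50.4732 39.2602 22.8032 5.8526 0.0000 0.0000 0.0000 0.0000
60.9650 54.6585 45.4028 31.8186 11.8814 0.0000 0.0000 0.0000 0.0000 0.0000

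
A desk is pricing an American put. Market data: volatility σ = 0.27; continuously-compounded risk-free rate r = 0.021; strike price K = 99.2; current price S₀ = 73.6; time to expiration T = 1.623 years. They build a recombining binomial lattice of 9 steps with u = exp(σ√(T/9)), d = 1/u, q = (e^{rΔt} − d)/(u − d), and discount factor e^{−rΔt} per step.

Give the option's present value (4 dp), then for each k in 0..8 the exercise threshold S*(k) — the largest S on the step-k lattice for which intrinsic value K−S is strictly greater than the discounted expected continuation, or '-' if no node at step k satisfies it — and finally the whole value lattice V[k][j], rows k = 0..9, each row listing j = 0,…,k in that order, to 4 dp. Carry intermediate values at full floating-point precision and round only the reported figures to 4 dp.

Δt=0.18033  u=1.12149  d=0.89167  q=0.48788  discount=0.99622
step 9 (expiry): payoffs max(K−S,0) = 72.9746 66.2153 57.7139 47.0214 33.5730 16.6584 0.0000 0.0000 0.0000 0.0000
step 8: (k=8,j=0): S=29.4115, (K−S)⁺=69.7885, hold=69.4135 ⇒ V=69.7885 exercise | (k=8,j=1): S=36.9920, (K−S)⁺=62.2080, hold=61.8331 ⇒ V=62.2080 exercise | (k=8,j=2): S=46.5262, (K−S)⁺=52.6738, hold=52.2988 ⇒ V=52.6738 exercise | (k=8,j=3): S=58.5178, (K−S)⁺=40.6822, hold=40.3073 ⇒ V=40.6822 exercise | (k=8,j=4): S=73.6000, (K−S)⁺=25.6000, hold=25.2250 ⇒ V=25.6000 exercise | (k=8,j=5): S=92.5695, (K−S)⁺=6.6305, hold=8.4989 ⇒ V=8.4989 continue | (k=8,j=6): S=116.4281, (K−S)⁺=0.0000, hold=0.0000 ⇒ V=0.0000 continue | (k=8,j=7): S=146.4361, (K−S)⁺=0.0000, hold=0.0000 ⇒ V=0.0000 continue | (k=8,j=8): S=184.1782, (K−S)⁺=0.0000, hold=0.0000 ⇒ V=0.0000 continue  boundary S*=73.6000
step 7: (k=7,j=0): S=32.9847, (K−S)⁺=66.2153, hold=65.8403 ⇒ V=66.2153 exercise | (k=7,j=1): S=41.4861, (K−S)⁺=57.7139, hold=57.3389 ⇒ V=57.7139 exercise | (k=7,j=2): S=52.1786, (K−S)⁺=47.0214, hold=46.6464 ⇒ V=47.0214 exercise | (k=7,j=3): S=65.6270, (K−S)⁺=33.5730, hold=33.1980 ⇒ V=33.5730 exercise | (k=7,j=4): S=82.5416, (K−S)⁺=16.6584, hold=17.1916 ⇒ V=17.1916 continue | (k=7,j=5): S=103.8157, (K−S)⁺=0.0000, hold=4.3360 ⇒ V=4.3360 continue | (k=7,j=6): S=130.5729, (K−S)⁺=0.0000, hold=0.0000 ⇒ V=0.0000 continue | (k=7,j=7): S=164.2264, (K−S)⁺=0.0000, hold=0.0000 ⇒ V=0.0000 continue  boundary S*=65.6270
step 6: (k=6,j=0): S=36.9920, (K−S)⁺=62.2080, hold=61.8331 ⇒ V=62.2080 exercise | (k=6,j=1): S=46.5262, (K−S)⁺=52.6738, hold=52.2988 ⇒ V=52.6738 exercise | (k=6,j=2): S=58.5178, (K−S)⁺=40.6822, hold=40.3073 ⇒ V=40.6822 exercise | (k=6,j=3): S=73.6000, (K−S)⁺=25.6000, hold=25.4842 ⇒ V=25.6000 exercise | (k=6,j=4): S=92.5695, (K−S)⁺=6.6305, hold=10.8784 ⇒ V=10.8784 continue | (k=6,j=5): S=116.4281, (K−S)⁺=0.0000, hold=2.2122 ⇒ V=2.2122 continue | (k=6,j=6): S=146.4361, (K−S)⁺=0.0000, hold=0.0000 ⇒ V=0.0000 continue  boundary S*=73.6000
step 5: (k=5,j=0): S=41.4861, (K−S)⁺=57.7139, hold=57.3389 ⇒ V=57.7139 exercise | (k=5,j=1): S=52.1786, (K−S)⁺=47.0214, hold=46.6464 ⇒ V=47.0214 exercise | (k=5,j=2): S=65.6270, (K−S)⁺=33.5730, hold=33.1980 ⇒ V=33.5730 exercise | (k=5,j=3): S=82.5416, (K−S)⁺=16.6584, hold=18.3480 ⇒ V=18.3480 continue | (k=5,j=4): S=103.8157, (K−S)⁺=0.0000, hold=6.6252 ⇒ V=6.6252 continue | (k=5,j=5): S=130.5729, (K−S)⁺=0.0000, hold=1.1286 ⇒ V=1.1286 continue  boundary S*=65.6270
step 4: (k=4,j=0): S=46.5262, (K−S)⁺=52.6738, hold=52.2988 ⇒ V=52.6738 exercise | (k=4,j=1): S=58.5178, (K−S)⁺=40.6822, hold=40.3073 ⇒ V=40.6822 exercise | (k=4,j=2): S=73.6000, (K−S)⁺=25.6000, hold=26.0463 ⇒ V=26.0463 continue | (k=4,j=3): S=92.5695, (K−S)⁺=6.6305, hold=12.5810 ⇒ V=12.5810 continue | (k=4,j=4): S=116.4281, (K−S)⁺=0.0000, hold=3.9287 ⇒ V=3.9287 continue  boundary S*=58.5178
step 3: (k=3,j=0): S=52.1786, (K−S)⁺=47.0214, hold=46.6464 ⇒ V=47.0214 exercise | (k=3,j=1): S=65.6270, (K−S)⁺=33.5730, hold=33.4149 ⇒ V=33.5730 exercise | (k=3,j=2): S=82.5416, (K−S)⁺=16.6584, hold=19.4033 ⇒ V=19.4033 continue | (k=3,j=3): S=103.8157, (K−S)⁺=0.0000, hold=8.3281 ⇒ V=8.3281 continue  boundary S*=65.6270
step 2: (k=2,j=0): S=58.5178, (K−S)⁺=40.6822, hold=40.3073 ⇒ V=40.6822 exercise | (k=2,j=1): S=73.6000, (K−S)⁺=25.6000, hold=26.5591 ⇒ V=26.5591 continue | (k=2,j=2): S=92.5695, (K−S)⁺=6.6305, hold=13.9470 ⇒ V=13.9470 continue  boundary S*=58.5178
step 1: (k=1,j=0): S=65.6270, (K−S)⁺=33.5730, hold=33.6642 ⇒ V=33.6642 continue | (k=1,j=1): S=82.5416, (K−S)⁺=16.6584, hold=20.3289 ⇒ V=20.3289 continue  boundary S*=-
step 0: (k=0,j=0): S=73.6000, (K−S)⁺=25.6000, hold=27.0555 ⇒ V=27.0555 continue  boundary S*=-

price = 27.0555
boundary = - - 58.5178 65.6270 58.5178 65.6270 73.6000 65.6270 73.6000
tree:
27.0555
33.6642 20.3289
40.6822 26.5591 13.9470
47.0214 33.5730 19.4033 8.3281
52.6738 40.6822 26.0463 12.5810 3.9287
57.7139 47.0214 33.5730 18.3480 6.6252 1.1286
62.2080 52.6738 40.6822 25.6000 10.8784 2.2122 0.0000
66.2153 57.7139 47.0214 33.5730 17.1916 4.3360 0.0000 0.0000
69.7885 62.2080 52.6738 40.6822 25.6000 8.4989 0.0000 0.0000 0.0000
72.9746 66.2153 57.7139 47.0214 33.5730 16.6584 0.0000 0.0000 0.0000 0.0000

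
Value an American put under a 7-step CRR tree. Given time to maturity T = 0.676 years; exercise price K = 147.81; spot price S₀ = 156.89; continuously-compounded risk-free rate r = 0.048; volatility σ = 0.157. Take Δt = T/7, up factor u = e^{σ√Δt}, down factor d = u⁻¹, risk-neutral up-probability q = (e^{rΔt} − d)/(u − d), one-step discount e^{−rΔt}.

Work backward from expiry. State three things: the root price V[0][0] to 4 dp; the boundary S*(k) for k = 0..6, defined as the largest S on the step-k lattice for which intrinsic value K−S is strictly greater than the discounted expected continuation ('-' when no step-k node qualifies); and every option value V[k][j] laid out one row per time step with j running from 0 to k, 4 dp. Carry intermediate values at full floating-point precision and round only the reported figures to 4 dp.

price = 2.7921
boundary = - - - - 129.0743 135.5279 129.0743
tree:
2.7921
4.7522 1.1155
7.8414 2.1128 0.2598
12.4373 3.9213 0.5617 0.0000
18.7357 7.0797 1.2147 0.0000 0.0000
24.8820 12.2821 2.6267 0.0000 0.0000 0.0000
30.7356 18.7357 5.6799 0.0000 0.0000 0.0000 0.0000
36.3105 24.8820 12.2821 0.0000 0.0000 0.0000 0.0000 0.0000

Δt=0.09657  u=1.05000  d=0.95238  q=0.53540  discount=0.99538
step 7 (expiry): payoffs max(K−S,0) = 36.3105 24.8820 12.2821 0.0000 0.0000 0.0000 0.0000 0.0000
step 6: (k=6,j=0): S=117.0744, (K−S)⁺=30.7356, hold=30.0520 ⇒ V=30.7356 exercise | (k=6,j=1): S=129.0743, (K−S)⁺=18.7357, hold=18.0522 ⇒ V=18.7357 exercise | (k=6,j=2): S=142.3041, (K−S)⁺=5.5059, hold=5.6799 ⇒ V=5.6799 continue | (k=6,j=3): S=156.8900, (K−S)⁺=0.0000, hold=0.0000 ⇒ V=0.0000 continue | (k=6,j=4): S=172.9709, (K−S)⁺=0.0000, hold=0.0000 ⇒ V=0.0000 continue | (k=6,j=5): S=190.7001, (K−S)⁺=0.0000, hold=0.0000 ⇒ V=0.0000 continue | (k=6,j=6): S=210.2464, (K−S)⁺=0.0000, hold=0.0000 ⇒ V=0.0000 continue  boundary S*=129.0743
step 5: (k=5,j=0): S=122.9280, (K−S)⁺=24.8820, hold=24.1984 ⇒ V=24.8820 exercise | (k=5,j=1): S=135.5279, (K−S)⁺=12.2821, hold=11.6913 ⇒ V=12.2821 exercise | (k=5,j=2): S=149.4192, (K−S)⁺=0.0000, hold=2.6267 ⇒ V=2.6267 continue | (k=5,j=3): S=164.7343, (K−S)⁺=0.0000, hold=0.0000 ⇒ V=0.0000 continue | (k=5,j=4): S=181.6193, (K−S)⁺=0.0000, hold=0.0000 ⇒ V=0.0000 continue | (k=5,j=5): S=200.2349, (K−S)⁺=0.0000, hold=0.0000 ⇒ V=0.0000 continue  boundary S*=135.5279
step 4: (k=4,j=0): S=129.0743, (K−S)⁺=18.7357, hold=18.0522 ⇒ V=18.7357 exercise | (k=4,j=1): S=142.3041, (K−S)⁺=5.5059, hold=7.0797 ⇒ V=7.0797 continue | (k=4,j=2): S=156.8900, (K−S)⁺=0.0000, hold=1.2147 ⇒ V=1.2147 continue | (k=4,j=3): S=172.9709, (K−S)⁺=0.0000, hold=0.0000 ⇒ V=0.0000 continue | (k=4,j=4): S=190.7001, (K−S)⁺=0.0000, hold=0.0000 ⇒ V=0.0000 continue  boundary S*=129.0743
step 3: (k=3,j=0): S=135.5279, (K−S)⁺=12.2821, hold=12.4373 ⇒ V=12.4373 continue | (k=3,j=1): S=149.4192, (K−S)⁺=0.0000, hold=3.9213 ⇒ V=3.9213 continue | (k=3,j=2): S=164.7343, (K−S)⁺=0.0000, hold=0.5617 ⇒ V=0.5617 continue | (k=3,j=3): S=181.6193, (K−S)⁺=0.0000, hold=0.0000 ⇒ V=0.0000 continue  boundary S*=-
step 2: (k=2,j=0): S=142.3041, (K−S)⁺=5.5059, hold=7.8414 ⇒ V=7.8414 continue | (k=2,j=1): S=156.8900, (K−S)⁺=0.0000, hold=2.1128 ⇒ V=2.1128 continue | (k=2,j=2): S=172.9709, (K−S)⁺=0.0000, hold=0.2598 ⇒ V=0.2598 continue  boundary S*=-
step 1: (k=1,j=0): S=149.4192, (K−S)⁺=0.0000, hold=4.7522 ⇒ V=4.7522 continue | (k=1,j=1): S=164.7343, (K−S)⁺=0.0000, hold=1.1155 ⇒ V=1.1155 continue  boundary S*=-
step 0: (k=0,j=0): S=156.8900, (K−S)⁺=0.0000, hold=2.7921 ⇒ V=2.7921 continue  boundary S*=-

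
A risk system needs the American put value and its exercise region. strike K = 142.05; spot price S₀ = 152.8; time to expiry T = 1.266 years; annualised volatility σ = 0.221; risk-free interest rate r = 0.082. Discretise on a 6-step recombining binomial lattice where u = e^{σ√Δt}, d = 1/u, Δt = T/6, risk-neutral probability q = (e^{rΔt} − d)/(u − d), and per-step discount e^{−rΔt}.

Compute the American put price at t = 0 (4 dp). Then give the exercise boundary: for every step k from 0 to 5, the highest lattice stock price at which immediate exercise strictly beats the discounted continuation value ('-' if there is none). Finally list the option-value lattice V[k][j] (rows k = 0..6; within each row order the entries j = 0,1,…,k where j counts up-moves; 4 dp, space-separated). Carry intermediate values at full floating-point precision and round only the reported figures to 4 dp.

Δt=0.21100  u=1.10685  d=0.90347  q=0.56046  discount=0.98285
step 6 (expiry): payoffs max(K−S,0) = 58.9508 40.2442 17.3266 0.0000 0.0000 0.0000 0.0000
step 5: (k=5,j=0): S=91.9781, (K−S)⁺=50.0719, hold=47.6352 ⇒ V=50.0719 exercise | (k=5,j=1): S=112.6835, (K−S)⁺=29.3665, hold=26.9299 ⇒ V=29.3665 exercise | (k=5,j=2): S=138.0497, (K−S)⁺=4.0003, hold=7.4852 ⇒ V=7.4852 continue | (k=5,j=3): S=169.1263, (K−S)⁺=0.0000, hold=0.0000 ⇒ V=0.0000 continue | (k=5,j=4): S=207.1985, (K−S)⁺=0.0000, hold=0.0000 ⇒ V=0.0000 continue | (k=5,j=5): S=253.8412, (K−S)⁺=0.0000, hold=0.0000 ⇒ V=0.0000 continue  boundary S*=112.6835
step 4: (k=4,j=0): S=101.8058, (K−S)⁺=40.2442, hold=37.8076 ⇒ V=40.2442 exercise | (k=4,j=1): S=124.7234, (K−S)⁺=17.3266, hold=16.8097 ⇒ V=17.3266 exercise | (k=4,j=2): S=152.8000, (K−S)⁺=0.0000, hold=3.2336 ⇒ V=3.2336 continue | (k=4,j=3): S=187.1970, (K−S)⁺=0.0000, hold=0.0000 ⇒ V=0.0000 continue | (k=4,j=4): S=229.3371, (K−S)⁺=0.0000, hold=0.0000 ⇒ V=0.0000 continue  boundary S*=124.7234
step 3: (k=3,j=0): S=112.6835, (K−S)⁺=29.3665, hold=26.9299 ⇒ V=29.3665 exercise | (k=3,j=1): S=138.0497, (K−S)⁺=4.0003, hold=9.2664 ⇒ V=9.2664 continue | (k=3,j=2): S=169.1263, (K−S)⁺=0.0000, hold=1.3970 ⇒ V=1.3970 continue | (k=3,j=3): S=207.1985, (K−S)⁺=0.0000, hold=0.0000 ⇒ V=0.0000 continue  boundary S*=112.6835
step 2: (k=2,j=0): S=124.7234, (K−S)⁺=17.3266, hold=17.7908 ⇒ V=17.7908 continue | (k=2,j=1): S=152.8000, (K−S)⁺=0.0000, hold=4.7726 ⇒ V=4.7726 continue | (k=2,j=2): S=187.1970, (K−S)⁺=0.0000, hold=0.6035 ⇒ V=0.6035 continue  boundary S*=-
step 1: (k=1,j=0): S=138.0497, (K−S)⁺=4.0003, hold=10.3147 ⇒ V=10.3147 continue | (k=1,j=1): S=169.1263, (K−S)⁺=0.0000, hold=2.3942 ⇒ V=2.3942 continue  boundary S*=-
step 0: (k=0,j=0): S=152.8000, (K−S)⁺=0.0000, hold=5.7748 ⇒ V=5.7748 continue  boundary S*=-

price = 5.7748
boundary = - - - 112.6835 124.7234 112.6835
tree:
5.7748
10.3147 2.3942
17.7908 4.7726 0.6035
29.3665 9.2664 1.3970 0.0000
40.2442 17.3266 3.2336 0.0000 0.0000
50.0719 29.3665 7.4852 0.0000 0.0000 0.0000
58.9508 40.2442 17.3266 0.0000 0.0000 0.0000 0.0000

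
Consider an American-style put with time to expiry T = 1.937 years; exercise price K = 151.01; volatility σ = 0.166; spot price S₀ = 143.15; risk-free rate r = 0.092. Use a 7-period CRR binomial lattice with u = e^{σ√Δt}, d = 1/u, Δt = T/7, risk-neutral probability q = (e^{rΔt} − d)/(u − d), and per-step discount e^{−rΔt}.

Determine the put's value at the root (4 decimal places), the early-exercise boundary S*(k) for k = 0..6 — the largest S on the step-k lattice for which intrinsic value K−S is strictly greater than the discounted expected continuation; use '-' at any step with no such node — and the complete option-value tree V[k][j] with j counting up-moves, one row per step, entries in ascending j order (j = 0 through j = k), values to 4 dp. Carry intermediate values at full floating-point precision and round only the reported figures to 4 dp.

Δt=0.27671  u=1.09125  d=0.91638  q=0.62564  discount=0.97486
step 7 (expiry): payoffs max(K−S,0) = 73.3268 58.5031 40.8508 19.8299 0.0000 0.0000 0.0000 0.0000
step 6: (k=6,j=0): S=84.7716, (K−S)⁺=66.2384, hold=62.4425 ⇒ V=66.2384 exercise | (k=6,j=1): S=100.9479, (K−S)⁺=50.0621, hold=46.2662 ⇒ V=50.0621 exercise | (k=6,j=2): S=120.2111, (K−S)⁺=30.7989, hold=27.0031 ⇒ V=30.7989 exercise | (k=6,j=3): S=143.1500, (K−S)⁺=7.8600, hold=7.2370 ⇒ V=7.8600 exercise | (k=6,j=4): S=170.4662, (K−S)⁺=0.0000, hold=0.0000 ⇒ V=0.0000 continue | (k=6,j=5): S=202.9950, (K−S)⁺=0.0000, hold=0.0000 ⇒ V=0.0000 continue | (k=6,j=6): S=241.7309, (K−S)⁺=0.0000, hold=0.0000 ⇒ V=0.0000 continue  boundary S*=143.1500
step 5: (k=5,j=0): S=92.5069, (K−S)⁺=58.5031, hold=54.7073 ⇒ V=58.5031 exercise | (k=5,j=1): S=110.1592, (K−S)⁺=40.8508, hold=37.0549 ⇒ V=40.8508 exercise | (k=5,j=2): S=131.1801, (K−S)⁺=19.8299, hold=16.0341 ⇒ V=19.8299 exercise | (k=5,j=3): S=156.2122, (K−S)⁺=0.0000, hold=2.8685 ⇒ V=2.8685 continue | (k=5,j=4): S=186.0209, (K−S)⁺=0.0000, hold=0.0000 ⇒ V=0.0000 continue | (k=5,j=5): S=221.5179, (K−S)⁺=0.0000, hold=0.0000 ⇒ V=0.0000 continue  boundary S*=131.1801
step 4: (k=4,j=0): S=100.9479, (K−S)⁺=50.0621, hold=46.2662 ⇒ V=50.0621 exercise | (k=4,j=1): S=120.2111, (K−S)⁺=30.7989, hold=27.0031 ⇒ V=30.7989 exercise | (k=4,j=2): S=143.1500, (K−S)⁺=7.8600, hold=8.9865 ⇒ V=8.9865 continue | (k=4,j=3): S=170.4662, (K−S)⁺=0.0000, hold=1.0469 ⇒ V=1.0469 continue | (k=4,j=4): S=202.9950, (K−S)⁺=0.0000, hold=0.0000 ⇒ V=0.0000 continue  boundary S*=120.2111
step 3: (k=3,j=0): S=110.1592, (K−S)⁺=40.8508, hold=37.0549 ⇒ V=40.8508 exercise | (k=3,j=1): S=131.1801, (K−S)⁺=19.8299, hold=16.7212 ⇒ V=19.8299 exercise | (k=3,j=2): S=156.2122, (K−S)⁺=0.0000, hold=3.9182 ⇒ V=3.9182 continue | (k=3,j=3): S=186.0209, (K−S)⁺=0.0000, hold=0.3821 ⇒ V=0.3821 continue  boundary S*=131.1801
step 2: (k=2,j=0): S=120.2111, (K−S)⁺=30.7989, hold=27.0031 ⇒ V=30.7989 exercise | (k=2,j=1): S=143.1500, (K−S)⁺=7.8600, hold=9.6267 ⇒ V=9.6267 continue | (k=2,j=2): S=170.4662, (K−S)⁺=0.0000, hold=1.6630 ⇒ V=1.6630 continue  boundary S*=120.2111
step 1: (k=1,j=0): S=131.1801, (K−S)⁺=19.8299, hold=17.1116 ⇒ V=19.8299 exercise | (k=1,j=1): S=156.2122, (K−S)⁺=0.0000, hold=4.5276 ⇒ V=4.5276 continue  boundary S*=131.1801
step 0: (k=0,j=0): S=143.1500, (K−S)⁺=7.8600, hold=9.9984 ⇒ V=9.9984 continue  boundary S*=-

price = 9.9984
boundary = - 131.1801 120.2111 131.1801 120.2111 131.1801 143.1500
tree:
9.9984
19.8299 4.5276
30.7989 9.6267 1.6630
40.8508 19.8299 3.9182 0.3821
50.0621 30.7989 8.9865 1.0469 0.0000
58.5031 40.8508 19.8299 2.8685 0.0000 0.0000
66.2384 50.0621 30.7989 7.8600 0.0000 0.0000 0.0000
73.3268 58.5031 40.8508 19.8299 0.0000 0.0000 0.0000 0.0000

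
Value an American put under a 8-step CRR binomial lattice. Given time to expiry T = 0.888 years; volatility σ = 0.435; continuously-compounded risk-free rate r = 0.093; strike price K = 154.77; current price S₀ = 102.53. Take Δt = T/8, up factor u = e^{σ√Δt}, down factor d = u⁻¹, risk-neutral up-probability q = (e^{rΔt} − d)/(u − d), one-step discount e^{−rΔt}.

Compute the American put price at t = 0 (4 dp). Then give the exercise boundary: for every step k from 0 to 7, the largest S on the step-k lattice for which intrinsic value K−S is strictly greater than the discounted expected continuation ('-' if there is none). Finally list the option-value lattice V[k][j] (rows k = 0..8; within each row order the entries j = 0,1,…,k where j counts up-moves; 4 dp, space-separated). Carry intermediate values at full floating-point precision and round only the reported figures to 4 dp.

params: Δt=0.11100 u=1.15596 d=0.86509 q=0.49951 e^(-rΔt)=0.98973
t_8 payoffs: 122.6096 111.7962 97.3470 78.0394 52.2400 17.7660 0.0000 0.0000 0.0000
t_7: node(7,0) S=37.1760 payoff=117.5940 vs cont=116.0045 → 117.5940 [stop]  node(7,1) S=49.6758 payoff=105.0942 vs cont=103.5047 → 105.0942 [stop]  node(7,2) S=66.3785 payoff=88.3915 vs cont=86.8020 → 88.3915 [stop]  node(7,3) S=88.6972 payoff=66.0728 vs cont=64.4834 → 66.0728 [stop]  node(7,4) S=118.5201 payoff=36.2499 vs cont=34.6604 → 36.2499 [stop]  node(7,5) S=158.3706 payoff=0.0000 vs cont=8.8005 → 8.8005 [wait]  node(7,6) S=211.6201 payoff=0.0000 vs cont=0.0000 → 0.0000 [wait]  node(7,7) S=282.7739 payoff=0.0000 vs cont=0.0000 → 0.0000 [wait]  ⇒ S*(7)=118.5201
t_6: node(6,0) S=42.9738 payoff=111.7962 vs cont=110.2067 → 111.7962 [stop]  node(6,1) S=57.4230 payoff=97.3470 vs cont=95.7575 → 97.3470 [stop]  node(6,2) S=76.7306 payoff=78.0394 vs cont=76.4499 → 78.0394 [stop]  node(6,3) S=102.5300 payoff=52.2400 vs cont=50.6505 → 52.2400 [stop]  node(6,4) S=137.0040 payoff=17.7660 vs cont=22.3073 → 22.3073 [wait]  node(6,5) S=183.0694 payoff=0.0000 vs cont=4.3593 → 4.3593 [wait]  node(6,6) S=244.6235 payoff=0.0000 vs cont=0.0000 → 0.0000 [wait]  ⇒ S*(6)=102.5300
t_5: node(5,0) S=49.6758 payoff=105.0942 vs cont=103.5047 → 105.0942 [stop]  node(5,1) S=66.3785 payoff=88.3915 vs cont=86.8020 → 88.3915 [stop]  node(5,2) S=88.6972 payoff=66.0728 vs cont=64.4834 → 66.0728 [stop]  node(5,3) S=118.5201 payoff=36.2499 vs cont=36.9055 → 36.9055 [wait]  node(5,4) S=158.3706 payoff=0.0000 vs cont=13.2052 → 13.2052 [wait]  node(5,5) S=211.6201 payoff=0.0000 vs cont=2.1594 → 2.1594 [wait]  ⇒ S*(5)=88.6972
t_4: node(4,0) S=57.4230 payoff=97.3470 vs cont=95.7575 → 97.3470 [stop]  node(4,1) S=76.7306 payoff=78.0394 vs cont=76.4499 → 78.0394 [stop]  node(4,2) S=102.5300 payoff=52.2400 vs cont=50.9747 → 52.2400 [stop]  node(4,3) S=137.0040 payoff=17.7660 vs cont=24.8096 → 24.8096 [wait]  node(4,4) S=183.0694 payoff=0.0000 vs cont=7.6088 → 7.6088 [wait]  ⇒ S*(4)=102.5300
t_3: node(3,0) S=66.3785 payoff=88.3915 vs cont=86.8020 → 88.3915 [stop]  node(3,1) S=88.6972 payoff=66.0728 vs cont=64.4834 → 66.0728 [stop]  node(3,2) S=118.5201 payoff=36.2499 vs cont=38.1426 → 38.1426 [wait]  node(3,3) S=158.3706 payoff=0.0000 vs cont=16.0512 → 16.0512 [wait]  ⇒ S*(3)=88.6972
t_2: node(2,0) S=76.7306 payoff=78.0394 vs cont=76.4499 → 78.0394 [stop]  node(2,1) S=102.5300 payoff=52.2400 vs cont=51.5863 → 52.2400 [stop]  node(2,2) S=137.0040 payoff=17.7660 vs cont=26.8294 → 26.8294 [wait]  ⇒ S*(2)=102.5300
t_1: node(1,0) S=88.6972 payoff=66.0728 vs cont=64.4834 → 66.0728 [stop]  node(1,1) S=118.5201 payoff=36.2499 vs cont=39.1411 → 39.1411 [wait]  ⇒ S*(1)=88.6972
t_0: node(0,0) S=102.5300 payoff=52.2400 vs cont=52.0799 → 52.2400 [stop]  ⇒ S*(0)=102.5300

price = 52.2400
boundary = 102.5300 88.6972 102.5300 88.6972 102.5300 88.6972 102.5300 118.5201
tree:
52.2400
66.0728 39.1411
78.0394 52.2400 26.8294
88.3915 66.0728 38.1426 16.0512
97.3470 78.0394 52.2400 24.8096 7.6088
105.0942 88.3915 66.0728 36.9055 13.2052 2.1594
111.7962 97.3470 78.0394 52.2400 22.3073 4.3593 0.0000
117.5940 105.0942 88.3915 66.0728 36.2499 8.8005 0.0000 0.0000
122.6096 111.7962 97.3470 78.0394 52.2400 17.7660 0.0000 0.0000 0.0000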